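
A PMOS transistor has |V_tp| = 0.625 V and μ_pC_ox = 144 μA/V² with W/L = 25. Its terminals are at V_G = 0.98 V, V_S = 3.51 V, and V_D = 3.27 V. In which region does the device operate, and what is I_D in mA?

Triode; I_D = 1.54 mA

V_SG = V_S − V_G = 3.51 − 0.98 = 2.53 V; V_SD = V_S − V_D = 3.51 − 3.27 = 0.24 V.
k_p = μ_pC_ox · (W/L) = 3.6 mA/V².
V_ov = V_SG − |V_tp| = 2.53 − 0.625 = 1.9 V.
Since V_SD = 0.24 V < V_ov = 1.9 V, the device is in the triode region.
I_D = k_p [V_ov · V_SD − ½ V_SD²] = 3.6 × [1.9 × 0.24 − 0.5 × 0.24²] = 1.54 mA.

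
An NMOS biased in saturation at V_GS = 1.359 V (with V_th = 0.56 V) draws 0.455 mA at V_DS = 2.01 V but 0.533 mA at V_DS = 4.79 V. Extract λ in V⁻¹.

With V_GS fixed, I_D ∝ (1 + λ V_DS) in saturation, so I_D2/I_D1 = (1 + λ V_DS2)/(1 + λ V_DS1).
0.533/0.455 = 1.171 = (1 + 4.79 λ)/(1 + 2.01 λ).
Solving: λ (I_D1 V_DS2 − I_D2 V_DS1) = I_D2 − I_D1, so λ = (0.533 − 0.455) / (0.455 × 4.79 − 0.533 × 2.01) = 0.078 / 1.11 = 0.0704 V⁻¹.

λ = 0.0704 V⁻¹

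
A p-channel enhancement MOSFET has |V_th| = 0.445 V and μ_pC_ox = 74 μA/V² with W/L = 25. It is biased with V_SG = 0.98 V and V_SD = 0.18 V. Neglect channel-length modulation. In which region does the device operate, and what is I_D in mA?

k_p = μ_pC_ox · (W/L) = 1.85 mA/V².
V_ov = V_SG − |V_th| = 0.98 − 0.445 = 0.535 V.
Since V_SD = 0.18 V < V_ov = 0.535 V, the device is in the triode region.
I_D = k_p [V_ov · V_SD − ½ V_SD²] = 1.85 × [0.535 × 0.18 − 0.5 × 0.18²] = 0.148 mA.

Triode; I_D = 0.148 mA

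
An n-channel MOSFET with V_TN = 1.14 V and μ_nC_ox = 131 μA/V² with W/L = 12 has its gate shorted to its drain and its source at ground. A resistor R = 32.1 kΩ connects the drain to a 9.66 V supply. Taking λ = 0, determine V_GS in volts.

With gate tied to drain, V_GS = V_DS ≥ V_GS − V_TN, so the device is in saturation.
k_n = μ_nC_ox · (W/L) = 1.572 mA/V².
KCL at the drain: ½ k_n (V_GS − V_TN)² = (V_DD − V_GS)/R.
Let x = V_GS − 1.14. Then 25.2 x² + x − 8.52 = 0, giving x = 0.562 V (positive root), so V_GS = 1.7 V.
I_D = (V_DD − V_GS)/R = (9.66 − 1.7) / 32.1 = 0.248 mA.

V_GS = 1.70 V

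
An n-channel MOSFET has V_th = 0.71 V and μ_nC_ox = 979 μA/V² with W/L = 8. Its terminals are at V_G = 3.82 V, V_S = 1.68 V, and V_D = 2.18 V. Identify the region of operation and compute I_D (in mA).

V_GS = V_G − V_S = 3.82 − 1.68 = 2.14 V; V_DS = V_D − V_S = 2.18 − 1.68 = 0.5 V.
k_n = μ_nC_ox · (W/L) = 7.832 mA/V².
V_ov = V_GS − V_th = 2.14 − 0.71 = 1.43 V.
Since V_DS = 0.5 V < V_ov = 1.43 V, the device is in the triode region.
I_D = k_n [V_ov · V_DS − ½ V_DS²] = 7.832 × [1.43 × 0.5 − 0.5 × 0.5²] = 4.62 mA.

Triode; I_D = 4.62 mA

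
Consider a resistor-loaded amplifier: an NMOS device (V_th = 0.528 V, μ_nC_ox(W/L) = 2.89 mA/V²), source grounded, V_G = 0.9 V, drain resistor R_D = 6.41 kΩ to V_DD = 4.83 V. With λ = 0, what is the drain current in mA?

V_GS = V_G = 0.9 V, so V_ov = 0.9 − 0.528 = 0.372 V.
Assume saturation: I_D = ½ k_n V_ov² = 0.5 × 2.89 × 0.372² = 0.2 mA, giving V_DS = V_DD − I_D R_D = 4.83 − 0.2 × 6.41 = 3.55 V.
V_DS = 3.55 V ≥ V_ov = 0.372 V, confirming saturation.

I_D = 0.200 mA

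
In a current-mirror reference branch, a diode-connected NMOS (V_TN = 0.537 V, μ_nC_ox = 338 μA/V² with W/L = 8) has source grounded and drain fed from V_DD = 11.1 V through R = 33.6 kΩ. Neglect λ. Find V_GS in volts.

With gate tied to drain, V_GS = V_DS ≥ V_GS − V_TN, so the device is in saturation.
k_n = μ_nC_ox · (W/L) = 2.704 mA/V².
KCL at the drain: ½ k_n (V_GS − V_TN)² = (V_DD − V_GS)/R.
Let x = V_GS − 0.537. Then 45.4 x² + x − 10.56 = 0, giving x = 0.471 V (positive root), so V_GS = 1.01 V.
I_D = (V_DD − V_GS)/R = (11.1 − 1.01) / 33.6 = 0.3 mA.

V_GS = 1.01 V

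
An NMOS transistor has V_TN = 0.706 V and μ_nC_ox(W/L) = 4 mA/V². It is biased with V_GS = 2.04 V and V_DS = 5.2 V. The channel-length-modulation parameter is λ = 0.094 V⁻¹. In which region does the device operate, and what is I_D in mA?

V_ov = V_GS − V_TN = 2.04 − 0.706 = 1.33 V.
Since V_DS = 5.2 V ≥ V_ov = 1.33 V, the device is in saturation.
I_D = ½ k_n V_ov² (1 + λ V_DS) = 0.5 × 4 × 1.33² × (1 + 0.094 × 5.2) = 5.3 mA.

Saturation; I_D = 5.30 mA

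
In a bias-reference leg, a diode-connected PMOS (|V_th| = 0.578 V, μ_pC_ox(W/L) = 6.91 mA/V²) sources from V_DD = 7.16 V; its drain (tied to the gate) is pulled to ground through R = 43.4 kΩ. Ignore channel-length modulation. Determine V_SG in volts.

V_SG = 0.784 V

With gate tied to drain, V_SG = V_SD ≥ V_SG − |V_th|, so the device is in saturation.
KCL at the drain: ½ k_p (V_SG − |V_th|)² = (V_DD − V_SG)/R.
Let x = V_SG − 0.578. Then 150 x² + x − 6.582 = 0, giving x = 0.206 V (positive root), so V_SG = 0.784 V.
I_D = (V_DD − V_SG)/R = (7.16 − 0.784) / 43.4 = 0.147 mA.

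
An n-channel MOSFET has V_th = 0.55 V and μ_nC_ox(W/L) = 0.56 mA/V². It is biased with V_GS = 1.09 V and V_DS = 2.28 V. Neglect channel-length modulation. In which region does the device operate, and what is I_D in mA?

Saturation; I_D = 0.0816 mA

V_ov = V_GS − V_th = 1.09 − 0.55 = 0.54 V.
Since V_DS = 2.28 V ≥ V_ov = 0.54 V, the device is in saturation.
I_D = ½ k_n V_ov² = 0.5 × 0.56 × 0.54² = 0.0816 mA.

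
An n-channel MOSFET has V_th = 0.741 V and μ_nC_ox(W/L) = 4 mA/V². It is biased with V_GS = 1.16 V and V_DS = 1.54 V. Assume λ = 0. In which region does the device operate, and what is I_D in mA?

Saturation; I_D = 0.351 mA

V_ov = V_GS − V_th = 1.16 − 0.741 = 0.419 V.
Since V_DS = 1.54 V ≥ V_ov = 0.419 V, the device is in saturation.
I_D = ½ k_n V_ov² = 0.5 × 4 × 0.419² = 0.351 mA.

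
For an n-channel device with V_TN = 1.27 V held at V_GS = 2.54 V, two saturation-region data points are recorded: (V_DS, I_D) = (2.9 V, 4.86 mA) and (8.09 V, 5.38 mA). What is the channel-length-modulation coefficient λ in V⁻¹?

λ = 0.0219 V⁻¹

With V_GS fixed, I_D ∝ (1 + λ V_DS) in saturation, so I_D2/I_D1 = (1 + λ V_DS2)/(1 + λ V_DS1).
5.38/4.86 = 1.107 = (1 + 8.09 λ)/(1 + 2.9 λ).
Solving: λ (I_D1 V_DS2 − I_D2 V_DS1) = I_D2 − I_D1, so λ = (5.38 − 4.86) / (4.86 × 8.09 − 5.38 × 2.9) = 0.52 / 23.7 = 0.0219 V⁻¹.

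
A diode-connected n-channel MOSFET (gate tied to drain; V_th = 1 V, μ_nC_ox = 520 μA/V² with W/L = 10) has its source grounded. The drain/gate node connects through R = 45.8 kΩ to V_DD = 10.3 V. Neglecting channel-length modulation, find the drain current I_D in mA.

I_D = 0.197 mA

With gate tied to drain, V_GS = V_DS ≥ V_GS − V_th, so the device is in saturation.
k_n = μ_nC_ox · (W/L) = 5.2 mA/V².
KCL at the drain: ½ k_n (V_GS − V_th)² = (V_DD − V_GS)/R.
Let x = V_GS − 1. Then 119 x² + x − 9.3 = 0, giving x = 0.275 V (positive root), so V_GS = 1.28 V.
I_D = (V_DD − V_GS)/R = (10.3 − 1.28) / 45.8 = 0.197 mA.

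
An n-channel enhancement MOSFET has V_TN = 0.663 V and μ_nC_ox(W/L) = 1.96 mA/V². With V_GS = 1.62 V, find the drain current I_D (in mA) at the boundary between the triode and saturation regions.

I_D = 0.898 mA

At the boundary V_DS = V_ov = V_GS − V_TN = 1.62 − 0.663 = 0.957 V.
I_D = ½ k_n V_ov² = 0.5 × 1.96 × 0.957² = 0.898 mA.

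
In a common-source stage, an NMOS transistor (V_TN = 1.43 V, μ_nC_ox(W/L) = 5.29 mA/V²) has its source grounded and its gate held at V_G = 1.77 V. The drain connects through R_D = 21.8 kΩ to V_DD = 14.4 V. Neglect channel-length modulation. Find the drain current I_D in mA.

I_D = 0.306 mA

V_GS = V_G = 1.77 V, so V_ov = 1.77 − 1.43 = 0.34 V.
Assume saturation: I_D = ½ k_n V_ov² = 0.5 × 5.29 × 0.34² = 0.306 mA, giving V_DS = V_DD − I_D R_D = 14.4 − 0.306 × 21.8 = 7.73 V.
V_DS = 7.73 V ≥ V_ov = 0.34 V, confirming saturation.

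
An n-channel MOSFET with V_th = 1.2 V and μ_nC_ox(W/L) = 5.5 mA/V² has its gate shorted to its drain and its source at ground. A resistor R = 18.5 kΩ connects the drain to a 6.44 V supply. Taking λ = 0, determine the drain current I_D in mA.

I_D = 0.266 mA

With gate tied to drain, V_GS = V_DS ≥ V_GS − V_th, so the device is in saturation.
KCL at the drain: ½ k_n (V_GS − V_th)² = (V_DD − V_GS)/R.
Let x = V_GS − 1.2. Then 50.9 x² + x − 5.24 = 0, giving x = 0.311 V (positive root), so V_GS = 1.51 V.
I_D = (V_DD − V_GS)/R = (6.44 − 1.51) / 18.5 = 0.266 mA.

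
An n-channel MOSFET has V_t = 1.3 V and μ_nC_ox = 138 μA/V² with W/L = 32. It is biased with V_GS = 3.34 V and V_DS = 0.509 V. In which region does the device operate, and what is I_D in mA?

k_n = μ_nC_ox · (W/L) = 4.416 mA/V².
V_ov = V_GS − V_t = 3.34 − 1.3 = 2.04 V.
Since V_DS = 0.509 V < V_ov = 2.04 V, the device is in the triode region.
I_D = k_n [V_ov · V_DS − ½ V_DS²] = 4.416 × [2.04 × 0.509 − 0.5 × 0.509²] = 4.01 mA.

Triode; I_D = 4.01 mA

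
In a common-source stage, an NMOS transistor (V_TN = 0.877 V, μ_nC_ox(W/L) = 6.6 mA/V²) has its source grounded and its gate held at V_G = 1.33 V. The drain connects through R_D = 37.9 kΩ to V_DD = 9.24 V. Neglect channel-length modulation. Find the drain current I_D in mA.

I_D = 0.241 mA

V_GS = V_G = 1.33 V, so V_ov = 1.33 − 0.877 = 0.453 V.
Assume saturation: I_D = ½ k_n V_ov² = 0.5 × 6.6 × 0.453² = 0.677 mA, giving V_DS = V_DD − I_D R_D = 9.24 − 0.677 × 37.9 = -16.4 V.
But -16.4 V < V_ov = 0.453 V, so the device is actually in triode.
In triode I_D = k_n[V_ov V_DS − ½ V_DS²] and I_D = (V_DD − V_DS)/R_D. Equating: 125 V_DS² − 114.3 V_DS + 9.24 = 0, giving V_DS = 0.0896 V (the root below V_ov).
I_D = (9.24 − 0.0896) / 37.9 = 0.241 mA.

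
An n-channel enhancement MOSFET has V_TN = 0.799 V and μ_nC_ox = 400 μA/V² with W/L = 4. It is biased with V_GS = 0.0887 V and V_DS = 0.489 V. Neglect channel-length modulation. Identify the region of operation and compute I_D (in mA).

Cutoff; I_D = 0 mA

V_GS = 0.0887 V < V_TN = 0.799 V, so the transistor is in cutoff.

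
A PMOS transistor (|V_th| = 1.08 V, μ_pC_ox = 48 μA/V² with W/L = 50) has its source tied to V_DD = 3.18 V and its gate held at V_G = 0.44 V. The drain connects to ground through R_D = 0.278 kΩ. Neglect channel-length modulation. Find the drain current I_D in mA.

I_D = 3.31 mA

V_SG = V_DD − V_G = 3.18 − 0.44 = 2.74 V, so V_ov = 2.74 − 1.08 = 1.66 V.
k_p = μ_pC_ox · (W/L) = 2.4 mA/V².
Assume saturation: I_D = ½ k_p V_ov² = 0.5 × 2.4 × 1.66² = 3.31 mA, giving V_SD = V_DD − I_D R_D = 3.18 − 3.31 × 0.278 = 2.26 V.
V_SD = 2.26 V ≥ V_ov = 1.66 V, confirming saturation.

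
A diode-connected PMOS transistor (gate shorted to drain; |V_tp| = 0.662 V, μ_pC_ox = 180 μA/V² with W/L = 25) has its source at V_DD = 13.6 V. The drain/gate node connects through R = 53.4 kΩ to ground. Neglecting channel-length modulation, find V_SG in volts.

V_SG = 0.986 V

With gate tied to drain, V_SG = V_SD ≥ V_SG − |V_tp|, so the device is in saturation.
k_p = μ_pC_ox · (W/L) = 4.5 mA/V².
KCL at the drain: ½ k_p (V_SG − |V_tp|)² = (V_DD − V_SG)/R.
Let x = V_SG − 0.662. Then 120 x² + x − 12.94 = 0, giving x = 0.324 V (positive root), so V_SG = 0.986 V.
I_D = (V_DD − V_SG)/R = (13.6 − 0.986) / 53.4 = 0.236 mA.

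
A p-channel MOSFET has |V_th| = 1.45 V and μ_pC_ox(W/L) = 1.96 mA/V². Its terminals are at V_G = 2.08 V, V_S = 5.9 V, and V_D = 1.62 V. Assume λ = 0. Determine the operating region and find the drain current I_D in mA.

Saturation; I_D = 5.50 mA

V_SG = V_S − V_G = 5.9 − 2.08 = 3.82 V; V_SD = V_S − V_D = 5.9 − 1.62 = 4.28 V.
V_ov = V_SG − |V_th| = 3.82 − 1.45 = 2.37 V.
Since V_SD = 4.28 V ≥ V_ov = 2.37 V, the device is in saturation.
I_D = ½ k_p V_ov² = 0.5 × 1.96 × 2.37² = 5.5 mA.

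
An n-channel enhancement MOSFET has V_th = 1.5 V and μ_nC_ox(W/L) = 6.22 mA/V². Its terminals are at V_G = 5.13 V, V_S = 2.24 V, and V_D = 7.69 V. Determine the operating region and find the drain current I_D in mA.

Saturation; I_D = 6.01 mA

V_GS = V_G − V_S = 5.13 − 2.24 = 2.89 V; V_DS = V_D − V_S = 7.69 − 2.24 = 5.45 V.
V_ov = V_GS − V_th = 2.89 − 1.5 = 1.39 V.
Since V_DS = 5.45 V ≥ V_ov = 1.39 V, the device is in saturation.
I_D = ½ k_n V_ov² = 0.5 × 6.22 × 1.39² = 6.01 mA.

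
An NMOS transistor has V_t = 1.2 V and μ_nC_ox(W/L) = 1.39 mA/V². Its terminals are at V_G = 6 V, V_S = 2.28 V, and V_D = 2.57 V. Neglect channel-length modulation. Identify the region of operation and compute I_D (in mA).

Triode; I_D = 0.957 mA

V_GS = V_G − V_S = 6 − 2.28 = 3.72 V; V_DS = V_D − V_S = 2.57 − 2.28 = 0.29 V.
V_ov = V_GS − V_t = 3.72 − 1.2 = 2.52 V.
Since V_DS = 0.29 V < V_ov = 2.52 V, the device is in the triode region.
I_D = k_n [V_ov · V_DS − ½ V_DS²] = 1.39 × [2.52 × 0.29 − 0.5 × 0.29²] = 0.957 mA.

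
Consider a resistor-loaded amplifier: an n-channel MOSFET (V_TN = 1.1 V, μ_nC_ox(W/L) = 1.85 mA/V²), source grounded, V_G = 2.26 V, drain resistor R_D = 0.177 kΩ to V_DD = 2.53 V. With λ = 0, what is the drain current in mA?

V_GS = V_G = 2.26 V, so V_ov = 2.26 − 1.1 = 1.16 V.
Assume saturation: I_D = ½ k_n V_ov² = 0.5 × 1.85 × 1.16² = 1.24 mA, giving V_DS = V_DD − I_D R_D = 2.53 − 1.24 × 0.177 = 2.31 V.
V_DS = 2.31 V ≥ V_ov = 1.16 V, confirming saturation.

I_D = 1.24 mA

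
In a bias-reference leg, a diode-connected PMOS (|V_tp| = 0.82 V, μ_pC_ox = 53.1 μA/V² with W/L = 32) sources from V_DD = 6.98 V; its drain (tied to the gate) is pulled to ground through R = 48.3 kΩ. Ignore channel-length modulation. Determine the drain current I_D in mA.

With gate tied to drain, V_SG = V_SD ≥ V_SG − |V_tp|, so the device is in saturation.
k_p = μ_pC_ox · (W/L) = 1.699 mA/V².
KCL at the drain: ½ k_p (V_SG − |V_tp|)² = (V_DD − V_SG)/R.
Let x = V_SG − 0.82. Then 41 x² + x − 6.16 = 0, giving x = 0.375 V (positive root), so V_SG = 1.2 V.
I_D = (V_DD − V_SG)/R = (6.98 − 1.2) / 48.3 = 0.12 mA.

I_D = 0.120 mA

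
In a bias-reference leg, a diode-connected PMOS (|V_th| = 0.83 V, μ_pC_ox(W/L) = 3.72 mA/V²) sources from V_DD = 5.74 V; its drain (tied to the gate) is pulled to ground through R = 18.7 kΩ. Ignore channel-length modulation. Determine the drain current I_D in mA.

I_D = 0.243 mA

With gate tied to drain, V_SG = V_SD ≥ V_SG − |V_th|, so the device is in saturation.
KCL at the drain: ½ k_p (V_SG − |V_th|)² = (V_DD − V_SG)/R.
Let x = V_SG − 0.83. Then 34.8 x² + x − 4.91 = 0, giving x = 0.362 V (positive root), so V_SG = 1.19 V.
I_D = (V_DD − V_SG)/R = (5.74 − 1.19) / 18.7 = 0.243 mA.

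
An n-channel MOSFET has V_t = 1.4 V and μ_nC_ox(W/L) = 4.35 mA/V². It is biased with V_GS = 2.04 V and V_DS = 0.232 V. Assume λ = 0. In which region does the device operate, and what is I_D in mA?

Triode; I_D = 0.529 mA

V_ov = V_GS − V_t = 2.04 − 1.4 = 0.64 V.
Since V_DS = 0.232 V < V_ov = 0.64 V, the device is in the triode region.
I_D = k_n [V_ov · V_DS − ½ V_DS²] = 4.35 × [0.64 × 0.232 − 0.5 × 0.232²] = 0.529 mA.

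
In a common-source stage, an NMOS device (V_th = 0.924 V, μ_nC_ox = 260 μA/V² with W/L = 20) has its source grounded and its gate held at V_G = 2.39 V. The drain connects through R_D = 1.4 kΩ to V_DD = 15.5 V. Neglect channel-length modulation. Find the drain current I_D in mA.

I_D = 5.59 mA

V_GS = V_G = 2.39 V, so V_ov = 2.39 − 0.924 = 1.47 V.
k_n = μ_nC_ox · (W/L) = 5.2 mA/V².
Assume saturation: I_D = ½ k_n V_ov² = 0.5 × 5.2 × 1.47² = 5.59 mA, giving V_DS = V_DD − I_D R_D = 15.5 − 5.59 × 1.4 = 7.68 V.
V_DS = 7.68 V ≥ V_ov = 1.47 V, confirming saturation.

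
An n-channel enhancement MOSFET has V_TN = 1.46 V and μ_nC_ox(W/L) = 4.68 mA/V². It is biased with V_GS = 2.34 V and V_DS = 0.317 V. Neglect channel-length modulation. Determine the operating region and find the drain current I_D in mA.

V_ov = V_GS − V_TN = 2.34 − 1.46 = 0.88 V.
Since V_DS = 0.317 V < V_ov = 0.88 V, the device is in the triode region.
I_D = k_n [V_ov · V_DS − ½ V_DS²] = 4.68 × [0.88 × 0.317 − 0.5 × 0.317²] = 1.07 mA.

Triode; I_D = 1.07 mA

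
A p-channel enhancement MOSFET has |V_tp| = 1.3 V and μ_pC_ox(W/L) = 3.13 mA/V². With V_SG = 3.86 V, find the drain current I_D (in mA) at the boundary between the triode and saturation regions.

At the boundary V_SD = V_ov = V_SG − |V_tp| = 3.86 − 1.3 = 2.56 V.
I_D = ½ k_p V_ov² = 0.5 × 3.13 × 2.56² = 10.3 mA.

I_D = 10.3 mA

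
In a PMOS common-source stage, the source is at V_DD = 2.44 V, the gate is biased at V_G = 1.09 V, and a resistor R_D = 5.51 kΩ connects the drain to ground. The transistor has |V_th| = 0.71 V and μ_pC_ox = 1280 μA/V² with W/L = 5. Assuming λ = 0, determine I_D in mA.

V_SG = V_DD − V_G = 2.44 − 1.09 = 1.35 V, so V_ov = 1.35 − 0.71 = 0.64 V.
k_p = μ_pC_ox · (W/L) = 6.4 mA/V².
Assume saturation: I_D = ½ k_p V_ov² = 0.5 × 6.4 × 0.64² = 1.31 mA, giving V_SD = V_DD − I_D R_D = 2.44 − 1.31 × 5.51 = -4.78 V.
But -4.78 V < V_ov = 0.64 V, so the device is actually in triode.
In triode I_D = k_p[V_ov V_SD − ½ V_SD²] and I_D = (V_DD − V_SD)/R_D. Equating: 17.6 V_SD² − 23.57 V_SD + 2.44 = 0, giving V_SD = 0.113 V (the root below V_ov).
I_D = (2.44 − 0.113) / 5.51 = 0.422 mA.

I_D = 0.422 mA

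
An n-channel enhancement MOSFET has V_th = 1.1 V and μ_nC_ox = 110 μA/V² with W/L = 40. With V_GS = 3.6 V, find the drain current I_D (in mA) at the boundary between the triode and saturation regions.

At the boundary V_DS = V_ov = V_GS − V_th = 3.6 − 1.1 = 2.5 V.
k_n = μ_nC_ox · (W/L) = 4.4 mA/V².
I_D = ½ k_n V_ov² = 0.5 × 4.4 × 2.5² = 13.8 mA.

I_D = 13.8 mA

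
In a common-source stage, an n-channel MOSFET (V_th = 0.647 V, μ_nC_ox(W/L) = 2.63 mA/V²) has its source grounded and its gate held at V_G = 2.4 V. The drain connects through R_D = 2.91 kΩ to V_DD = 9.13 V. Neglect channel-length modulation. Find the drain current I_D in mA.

I_D = 2.86 mA

V_GS = V_G = 2.4 V, so V_ov = 2.4 − 0.647 = 1.75 V.
Assume saturation: I_D = ½ k_n V_ov² = 0.5 × 2.63 × 1.75² = 4.04 mA, giving V_DS = V_DD − I_D R_D = 9.13 − 4.04 × 2.91 = -2.63 V.
But -2.63 V < V_ov = 1.75 V, so the device is actually in triode.
In triode I_D = k_n[V_ov V_DS − ½ V_DS²] and I_D = (V_DD − V_DS)/R_D. Equating: 3.83 V_DS² − 14.42 V_DS + 9.13 = 0, giving V_DS = 0.806 V (the root below V_ov).
I_D = (9.13 − 0.806) / 2.91 = 2.86 mA.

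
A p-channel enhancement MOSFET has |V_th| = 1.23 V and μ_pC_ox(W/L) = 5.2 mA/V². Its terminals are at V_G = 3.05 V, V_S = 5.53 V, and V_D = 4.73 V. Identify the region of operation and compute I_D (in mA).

Triode; I_D = 3.54 mA

V_SG = V_S − V_G = 5.53 − 3.05 = 2.48 V; V_SD = V_S − V_D = 5.53 − 4.73 = 0.8 V.
V_ov = V_SG − |V_th| = 2.48 − 1.23 = 1.25 V.
Since V_SD = 0.8 V < V_ov = 1.25 V, the device is in the triode region.
I_D = k_p [V_ov · V_SD − ½ V_SD²] = 5.2 × [1.25 × 0.8 − 0.5 × 0.8²] = 3.54 mA.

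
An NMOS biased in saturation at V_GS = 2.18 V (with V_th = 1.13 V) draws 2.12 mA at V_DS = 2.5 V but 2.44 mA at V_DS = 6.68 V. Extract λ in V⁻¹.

With V_GS fixed, I_D ∝ (1 + λ V_DS) in saturation, so I_D2/I_D1 = (1 + λ V_DS2)/(1 + λ V_DS1).
2.44/2.12 = 1.151 = (1 + 6.68 λ)/(1 + 2.5 λ).
Solving: λ (I_D1 V_DS2 − I_D2 V_DS1) = I_D2 − I_D1, so λ = (2.44 − 2.12) / (2.12 × 6.68 − 2.44 × 2.5) = 0.32 / 8.06 = 0.0397 V⁻¹.

λ = 0.0397 V⁻¹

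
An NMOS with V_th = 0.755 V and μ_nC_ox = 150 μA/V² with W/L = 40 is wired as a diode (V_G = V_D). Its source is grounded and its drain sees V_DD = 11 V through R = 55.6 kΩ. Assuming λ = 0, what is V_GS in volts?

With gate tied to drain, V_GS = V_DS ≥ V_GS − V_th, so the device is in saturation.
k_n = μ_nC_ox · (W/L) = 6 mA/V².
KCL at the drain: ½ k_n (V_GS − V_th)² = (V_DD − V_GS)/R.
Let x = V_GS − 0.755. Then 167 x² + x − 10.24 = 0, giving x = 0.245 V (positive root), so V_GS = 1 V.
I_D = (V_DD − V_GS)/R = (11 − 1) / 55.6 = 0.18 mA.

V_GS = 1.00 V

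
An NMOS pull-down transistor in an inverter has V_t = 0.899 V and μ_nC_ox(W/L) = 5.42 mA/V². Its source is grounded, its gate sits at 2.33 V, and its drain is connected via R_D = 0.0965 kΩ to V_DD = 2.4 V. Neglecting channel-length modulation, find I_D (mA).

V_GS = V_G = 2.33 V, so V_ov = 2.33 − 0.899 = 1.43 V.
Assume saturation: I_D = ½ k_n V_ov² = 0.5 × 5.42 × 1.43² = 5.55 mA, giving V_DS = V_DD − I_D R_D = 2.4 − 5.55 × 0.0965 = 1.86 V.
V_DS = 1.86 V ≥ V_ov = 1.43 V, confirming saturation.

I_D = 5.55 mA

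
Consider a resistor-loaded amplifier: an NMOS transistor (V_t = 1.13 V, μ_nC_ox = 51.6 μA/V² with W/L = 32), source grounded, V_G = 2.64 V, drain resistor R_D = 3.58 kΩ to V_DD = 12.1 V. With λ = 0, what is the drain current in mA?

I_D = 1.88 mA

V_GS = V_G = 2.64 V, so V_ov = 2.64 − 1.13 = 1.51 V.
k_n = μ_nC_ox · (W/L) = 1.651 mA/V².
Assume saturation: I_D = ½ k_n V_ov² = 0.5 × 1.651 × 1.51² = 1.88 mA, giving V_DS = V_DD − I_D R_D = 12.1 − 1.88 × 3.58 = 5.36 V.
V_DS = 5.36 V ≥ V_ov = 1.51 V, confirming saturation.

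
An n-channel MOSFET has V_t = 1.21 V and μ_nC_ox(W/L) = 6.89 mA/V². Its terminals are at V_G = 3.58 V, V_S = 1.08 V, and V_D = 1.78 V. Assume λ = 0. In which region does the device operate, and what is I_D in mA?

V_GS = V_G − V_S = 3.58 − 1.08 = 2.5 V; V_DS = V_D − V_S = 1.78 − 1.08 = 0.7 V.
V_ov = V_GS − V_t = 2.5 − 1.21 = 1.29 V.
Since V_DS = 0.7 V < V_ov = 1.29 V, the device is in the triode region.
I_D = k_n [V_ov · V_DS − ½ V_DS²] = 6.89 × [1.29 × 0.7 − 0.5 × 0.7²] = 4.53 mA.

Triode; I_D = 4.53 mA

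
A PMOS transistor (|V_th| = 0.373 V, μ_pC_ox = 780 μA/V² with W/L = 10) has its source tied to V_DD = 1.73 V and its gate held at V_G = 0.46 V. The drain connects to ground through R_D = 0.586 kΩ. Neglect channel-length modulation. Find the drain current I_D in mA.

V_SG = V_DD − V_G = 1.73 − 0.46 = 1.27 V, so V_ov = 1.27 − 0.373 = 0.897 V.
k_p = μ_pC_ox · (W/L) = 7.8 mA/V².
Assume saturation: I_D = ½ k_p V_ov² = 0.5 × 7.8 × 0.897² = 3.14 mA, giving V_SD = V_DD − I_D R_D = 1.73 − 3.14 × 0.586 = -0.109 V.
But -0.109 V < V_ov = 0.897 V, so the device is actually in triode.
In triode I_D = k_p[V_ov V_SD − ½ V_SD²] and I_D = (V_DD − V_SD)/R_D. Equating: 2.29 V_SD² − 5.1 V_SD + 1.73 = 0, giving V_SD = 0.417 V (the root below V_ov).
I_D = (1.73 − 0.417) / 0.586 = 2.24 mA.

I_D = 2.24 mA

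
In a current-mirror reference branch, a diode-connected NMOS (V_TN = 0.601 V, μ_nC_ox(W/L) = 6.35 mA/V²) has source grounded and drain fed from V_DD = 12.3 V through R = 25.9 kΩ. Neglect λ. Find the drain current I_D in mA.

I_D = 0.437 mA

With gate tied to drain, V_GS = V_DS ≥ V_GS − V_TN, so the device is in saturation.
KCL at the drain: ½ k_n (V_GS − V_TN)² = (V_DD − V_GS)/R.
Let x = V_GS − 0.601. Then 82.2 x² + x − 11.7 = 0, giving x = 0.371 V (positive root), so V_GS = 0.972 V.
I_D = (V_DD − V_GS)/R = (12.3 − 0.972) / 25.9 = 0.437 mA.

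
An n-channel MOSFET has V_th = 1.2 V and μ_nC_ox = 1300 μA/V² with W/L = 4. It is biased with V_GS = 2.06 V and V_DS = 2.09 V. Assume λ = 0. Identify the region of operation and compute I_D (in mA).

k_n = μ_nC_ox · (W/L) = 5.2 mA/V².
V_ov = V_GS − V_th = 2.06 − 1.2 = 0.86 V.
Since V_DS = 2.09 V ≥ V_ov = 0.86 V, the device is in saturation.
I_D = ½ k_n V_ov² = 0.5 × 5.2 × 0.86² = 1.92 mA.

Saturation; I_D = 1.92 mA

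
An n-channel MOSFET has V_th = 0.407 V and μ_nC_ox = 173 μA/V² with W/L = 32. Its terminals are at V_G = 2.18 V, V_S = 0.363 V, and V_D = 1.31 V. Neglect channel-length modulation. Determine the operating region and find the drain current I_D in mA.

V_GS = V_G − V_S = 2.18 − 0.363 = 1.82 V; V_DS = V_D − V_S = 1.31 − 0.363 = 0.947 V.
k_n = μ_nC_ox · (W/L) = 5.536 mA/V².
V_ov = V_GS − V_th = 1.82 − 0.407 = 1.41 V.
Since V_DS = 0.947 V < V_ov = 1.41 V, the device is in the triode region.
I_D = k_n [V_ov · V_DS − ½ V_DS²] = 5.536 × [1.41 × 0.947 − 0.5 × 0.947²] = 4.91 mA.

Triode; I_D = 4.91 mA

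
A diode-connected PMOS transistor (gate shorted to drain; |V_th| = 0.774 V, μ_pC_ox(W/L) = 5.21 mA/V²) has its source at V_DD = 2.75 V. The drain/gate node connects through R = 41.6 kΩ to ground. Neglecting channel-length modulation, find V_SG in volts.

With gate tied to drain, V_SG = V_SD ≥ V_SG − |V_th|, so the device is in saturation.
KCL at the drain: ½ k_p (V_SG − |V_th|)² = (V_DD − V_SG)/R.
Let x = V_SG − 0.774. Then 108 x² + x − 1.976 = 0, giving x = 0.13 V (positive root), so V_SG = 0.904 V.
I_D = (V_DD − V_SG)/R = (2.75 − 0.904) / 41.6 = 0.0444 mA.

V_SG = 0.904 V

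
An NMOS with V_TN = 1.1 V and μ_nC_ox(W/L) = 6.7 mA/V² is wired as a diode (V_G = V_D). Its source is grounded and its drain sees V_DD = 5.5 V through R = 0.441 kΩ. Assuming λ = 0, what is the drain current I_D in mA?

With gate tied to drain, V_GS = V_DS ≥ V_GS − V_TN, so the device is in saturation.
KCL at the drain: ½ k_n (V_GS − V_TN)² = (V_DD − V_GS)/R.
Let x = V_GS − 1.1. Then 1.48 x² + x − 4.4 = 0, giving x = 1.42 V (positive root), so V_GS = 2.52 V.
I_D = (V_DD − V_GS)/R = (5.5 − 2.52) / 0.441 = 6.76 mA.

I_D = 6.76 mA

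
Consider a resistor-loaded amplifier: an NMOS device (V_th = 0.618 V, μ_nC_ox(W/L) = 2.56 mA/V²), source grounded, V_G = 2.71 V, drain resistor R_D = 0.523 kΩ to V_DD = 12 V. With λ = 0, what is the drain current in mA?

I_D = 5.60 mA

V_GS = V_G = 2.71 V, so V_ov = 2.71 − 0.618 = 2.09 V.
Assume saturation: I_D = ½ k_n V_ov² = 0.5 × 2.56 × 2.09² = 5.6 mA, giving V_DS = V_DD − I_D R_D = 12 − 5.6 × 0.523 = 9.07 V.
V_DS = 9.07 V ≥ V_ov = 2.09 V, confirming saturation.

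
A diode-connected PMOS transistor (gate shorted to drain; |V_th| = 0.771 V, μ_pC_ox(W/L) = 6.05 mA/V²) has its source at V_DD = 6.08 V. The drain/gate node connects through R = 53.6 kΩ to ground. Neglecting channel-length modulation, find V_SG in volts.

With gate tied to drain, V_SG = V_SD ≥ V_SG − |V_th|, so the device is in saturation.
KCL at the drain: ½ k_p (V_SG − |V_th|)² = (V_DD − V_SG)/R.
Let x = V_SG − 0.771. Then 162 x² + x − 5.309 = 0, giving x = 0.178 V (positive root), so V_SG = 0.949 V.
I_D = (V_DD − V_SG)/R = (6.08 − 0.949) / 53.6 = 0.0957 mA.

V_SG = 0.949 V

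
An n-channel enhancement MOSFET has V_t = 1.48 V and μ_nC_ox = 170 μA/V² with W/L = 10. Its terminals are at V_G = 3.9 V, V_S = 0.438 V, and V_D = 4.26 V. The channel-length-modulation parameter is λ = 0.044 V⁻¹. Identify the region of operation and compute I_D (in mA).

V_GS = V_G − V_S = 3.9 − 0.438 = 3.46 V; V_DS = V_D − V_S = 4.26 − 0.438 = 3.82 V.
k_n = μ_nC_ox · (W/L) = 1.7 mA/V².
V_ov = V_GS − V_t = 3.46 − 1.48 = 1.98 V.
Since V_DS = 3.82 V ≥ V_ov = 1.98 V, the device is in saturation.
I_D = ½ k_n V_ov² (1 + λ V_DS) = 0.5 × 1.7 × 1.98² × (1 + 0.044 × 3.82) = 3.9 mA.

Saturation; I_D = 3.90 mA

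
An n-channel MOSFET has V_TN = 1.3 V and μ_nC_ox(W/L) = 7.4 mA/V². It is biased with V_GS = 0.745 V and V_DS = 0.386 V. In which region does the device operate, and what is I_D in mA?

V_GS = 0.745 V < V_TN = 1.3 V, so the transistor is in cutoff.

Cutoff; I_D = 0 mA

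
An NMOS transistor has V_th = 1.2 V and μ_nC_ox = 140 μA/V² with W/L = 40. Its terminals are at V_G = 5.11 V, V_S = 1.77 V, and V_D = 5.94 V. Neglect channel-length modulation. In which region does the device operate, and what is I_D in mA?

V_GS = V_G − V_S = 5.11 − 1.77 = 3.34 V; V_DS = V_D − V_S = 5.94 − 1.77 = 4.17 V.
k_n = μ_nC_ox · (W/L) = 5.6 mA/V².
V_ov = V_GS − V_th = 3.34 − 1.2 = 2.14 V.
Since V_DS = 4.17 V ≥ V_ov = 2.14 V, the device is in saturation.
I_D = ½ k_n V_ov² = 0.5 × 5.6 × 2.14² = 12.8 mA.

Saturation; I_D = 12.8 mA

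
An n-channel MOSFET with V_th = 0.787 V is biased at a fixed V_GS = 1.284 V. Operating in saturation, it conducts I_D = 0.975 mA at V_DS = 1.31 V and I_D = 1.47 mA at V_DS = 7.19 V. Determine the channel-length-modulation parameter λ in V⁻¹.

λ = 0.0974 V⁻¹

With V_GS fixed, I_D ∝ (1 + λ V_DS) in saturation, so I_D2/I_D1 = (1 + λ V_DS2)/(1 + λ V_DS1).
1.47/0.975 = 1.508 = (1 + 7.19 λ)/(1 + 1.31 λ).
Solving: λ (I_D1 V_DS2 − I_D2 V_DS1) = I_D2 − I_D1, so λ = (1.47 − 0.975) / (0.975 × 7.19 − 1.47 × 1.31) = 0.495 / 5.08 = 0.0974 V⁻¹.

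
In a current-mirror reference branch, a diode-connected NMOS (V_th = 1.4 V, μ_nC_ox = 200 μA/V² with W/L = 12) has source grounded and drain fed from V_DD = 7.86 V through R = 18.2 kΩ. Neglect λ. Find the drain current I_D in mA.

With gate tied to drain, V_GS = V_DS ≥ V_GS − V_th, so the device is in saturation.
k_n = μ_nC_ox · (W/L) = 2.4 mA/V².
KCL at the drain: ½ k_n (V_GS − V_th)² = (V_DD − V_GS)/R.
Let x = V_GS − 1.4. Then 21.8 x² + x − 6.46 = 0, giving x = 0.521 V (positive root), so V_GS = 1.92 V.
I_D = (V_DD − V_GS)/R = (7.86 − 1.92) / 18.2 = 0.326 mA.

I_D = 0.326 mA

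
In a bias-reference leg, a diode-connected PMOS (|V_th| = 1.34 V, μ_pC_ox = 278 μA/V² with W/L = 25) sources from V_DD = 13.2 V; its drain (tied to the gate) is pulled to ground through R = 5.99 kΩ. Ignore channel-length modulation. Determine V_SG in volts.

With gate tied to drain, V_SG = V_SD ≥ V_SG − |V_th|, so the device is in saturation.
k_p = μ_pC_ox · (W/L) = 6.95 mA/V².
KCL at the drain: ½ k_p (V_SG − |V_th|)² = (V_DD − V_SG)/R.
Let x = V_SG − 1.34. Then 20.8 x² + x − 11.86 = 0, giving x = 0.731 V (positive root), so V_SG = 2.07 V.
I_D = (V_DD − V_SG)/R = (13.2 − 2.07) / 5.99 = 1.86 mA.

V_SG = 2.07 V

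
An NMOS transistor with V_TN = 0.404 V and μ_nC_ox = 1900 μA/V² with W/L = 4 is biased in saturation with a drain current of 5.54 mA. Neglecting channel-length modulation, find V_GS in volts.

V_GS = 1.61 V

k_n = μ_nC_ox · (W/L) = 7.6 mA/V².
In saturation I_D = ½ k_n (V_GS − V_TN)², so V_GS − V_TN = √(2 I_D / k_n) = √(2 × 5.54 / 7.6) = 1.21 V.
V_GS = 0.404 + 1.21 = 1.61 V.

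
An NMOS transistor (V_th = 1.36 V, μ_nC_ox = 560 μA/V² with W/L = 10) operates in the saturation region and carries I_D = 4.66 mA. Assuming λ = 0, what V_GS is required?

k_n = μ_nC_ox · (W/L) = 5.6 mA/V².
In saturation I_D = ½ k_n (V_GS − V_th)², so V_GS − V_th = √(2 I_D / k_n) = √(2 × 4.66 / 5.6) = 1.29 V.
V_GS = 1.36 + 1.29 = 2.65 V.

V_GS = 2.65 V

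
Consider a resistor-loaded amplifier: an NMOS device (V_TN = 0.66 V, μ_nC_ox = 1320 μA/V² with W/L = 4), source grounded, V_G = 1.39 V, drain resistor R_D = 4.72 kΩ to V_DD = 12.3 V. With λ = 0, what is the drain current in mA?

V_GS = V_G = 1.39 V, so V_ov = 1.39 − 0.66 = 0.73 V.
k_n = μ_nC_ox · (W/L) = 5.28 mA/V².
Assume saturation: I_D = ½ k_n V_ov² = 0.5 × 5.28 × 0.73² = 1.41 mA, giving V_DS = V_DD − I_D R_D = 12.3 − 1.41 × 4.72 = 5.66 V.
V_DS = 5.66 V ≥ V_ov = 0.73 V, confirming saturation.

I_D = 1.41 mA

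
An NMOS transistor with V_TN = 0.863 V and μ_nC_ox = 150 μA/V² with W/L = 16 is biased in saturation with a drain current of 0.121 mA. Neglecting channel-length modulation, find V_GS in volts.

k_n = μ_nC_ox · (W/L) = 2.4 mA/V².
In saturation I_D = ½ k_n (V_GS − V_TN)², so V_GS − V_TN = √(2 I_D / k_n) = √(2 × 0.121 / 2.4) = 0.318 V.
V_GS = 0.863 + 0.318 = 1.18 V.

V_GS = 1.18 V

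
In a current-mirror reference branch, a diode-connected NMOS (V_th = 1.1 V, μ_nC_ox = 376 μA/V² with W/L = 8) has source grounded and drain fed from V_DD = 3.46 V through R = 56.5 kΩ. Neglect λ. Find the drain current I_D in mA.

With gate tied to drain, V_GS = V_DS ≥ V_GS − V_th, so the device is in saturation.
k_n = μ_nC_ox · (W/L) = 3.008 mA/V².
KCL at the drain: ½ k_n (V_GS − V_th)² = (V_DD − V_GS)/R.
Let x = V_GS − 1.1. Then 85 x² + x − 2.36 = 0, giving x = 0.161 V (positive root), so V_GS = 1.26 V.
I_D = (V_DD − V_GS)/R = (3.46 − 1.26) / 56.5 = 0.0389 mA.

I_D = 0.0389 mA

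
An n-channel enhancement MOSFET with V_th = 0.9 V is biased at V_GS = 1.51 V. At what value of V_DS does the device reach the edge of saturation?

V_DS,sat = 0.610 V

The boundary between triode and saturation is V_DS = V_GS − V_th = V_ov.
V_ov = 1.51 − 0.9 = 0.61 V.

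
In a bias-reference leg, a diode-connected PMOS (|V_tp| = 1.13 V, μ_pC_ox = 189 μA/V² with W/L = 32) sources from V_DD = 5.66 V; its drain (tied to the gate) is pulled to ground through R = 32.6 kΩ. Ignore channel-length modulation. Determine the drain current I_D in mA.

I_D = 0.133 mA

With gate tied to drain, V_SG = V_SD ≥ V_SG − |V_tp|, so the device is in saturation.
k_p = μ_pC_ox · (W/L) = 6.048 mA/V².
KCL at the drain: ½ k_p (V_SG − |V_tp|)² = (V_DD − V_SG)/R.
Let x = V_SG − 1.13. Then 98.6 x² + x − 4.53 = 0, giving x = 0.209 V (positive root), so V_SG = 1.34 V.
I_D = (V_DD − V_SG)/R = (5.66 − 1.34) / 32.6 = 0.133 mA.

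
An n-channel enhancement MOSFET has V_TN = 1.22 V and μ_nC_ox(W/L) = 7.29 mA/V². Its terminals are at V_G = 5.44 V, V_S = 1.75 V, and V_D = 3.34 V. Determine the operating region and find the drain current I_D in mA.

Triode; I_D = 19.4 mA

V_GS = V_G − V_S = 5.44 − 1.75 = 3.69 V; V_DS = V_D − V_S = 3.34 − 1.75 = 1.59 V.
V_ov = V_GS − V_TN = 3.69 − 1.22 = 2.47 V.
Since V_DS = 1.59 V < V_ov = 2.47 V, the device is in the triode region.
I_D = k_n [V_ov · V_DS − ½ V_DS²] = 7.29 × [2.47 × 1.59 − 0.5 × 1.59²] = 19.4 mA.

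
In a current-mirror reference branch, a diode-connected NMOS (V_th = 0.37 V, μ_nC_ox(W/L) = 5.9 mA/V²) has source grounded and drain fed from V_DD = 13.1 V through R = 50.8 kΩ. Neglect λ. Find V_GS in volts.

With gate tied to drain, V_GS = V_DS ≥ V_GS − V_th, so the device is in saturation.
KCL at the drain: ½ k_n (V_GS − V_th)² = (V_DD − V_GS)/R.
Let x = V_GS − 0.37. Then 150 x² + x − 12.73 = 0, giving x = 0.288 V (positive root), so V_GS = 0.658 V.
I_D = (V_DD − V_GS)/R = (13.1 − 0.658) / 50.8 = 0.245 mA.

V_GS = 0.658 V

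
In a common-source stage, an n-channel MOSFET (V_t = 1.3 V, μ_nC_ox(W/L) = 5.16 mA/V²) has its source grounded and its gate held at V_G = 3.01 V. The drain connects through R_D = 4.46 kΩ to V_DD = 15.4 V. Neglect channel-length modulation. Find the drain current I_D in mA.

I_D = 3.36 mA

V_GS = V_G = 3.01 V, so V_ov = 3.01 − 1.3 = 1.71 V.
Assume saturation: I_D = ½ k_n V_ov² = 0.5 × 5.16 × 1.71² = 7.54 mA, giving V_DS = V_DD − I_D R_D = 15.4 − 7.54 × 4.46 = -18.2 V.
But -18.2 V < V_ov = 1.71 V, so the device is actually in triode.
In triode I_D = k_n[V_ov V_DS − ½ V_DS²] and I_D = (V_DD − V_DS)/R_D. Equating: 11.5 V_DS² − 40.35 V_DS + 15.4 = 0, giving V_DS = 0.436 V (the root below V_ov).
I_D = (15.4 − 0.436) / 4.46 = 3.36 mA.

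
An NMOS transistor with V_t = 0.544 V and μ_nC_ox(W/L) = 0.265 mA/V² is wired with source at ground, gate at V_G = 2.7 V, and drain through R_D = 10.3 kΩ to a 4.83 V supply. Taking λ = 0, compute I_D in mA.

I_D = 0.387 mA

V_GS = V_G = 2.7 V, so V_ov = 2.7 − 0.544 = 2.16 V.
Assume saturation: I_D = ½ k_n V_ov² = 0.5 × 0.265 × 2.16² = 0.616 mA, giving V_DS = V_DD − I_D R_D = 4.83 − 0.616 × 10.3 = -1.51 V.
But -1.51 V < V_ov = 2.16 V, so the device is actually in triode.
In triode I_D = k_n[V_ov V_DS − ½ V_DS²] and I_D = (V_DD − V_DS)/R_D. Equating: 1.36 V_DS² − 6.885 V_DS + 4.83 = 0, giving V_DS = 0.842 V (the root below V_ov).
I_D = (4.83 − 0.842) / 10.3 = 0.387 mA.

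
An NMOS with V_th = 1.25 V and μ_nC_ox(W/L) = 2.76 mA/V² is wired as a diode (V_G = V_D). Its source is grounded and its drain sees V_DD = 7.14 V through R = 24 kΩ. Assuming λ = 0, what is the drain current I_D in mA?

I_D = 0.228 mA

With gate tied to drain, V_GS = V_DS ≥ V_GS − V_th, so the device is in saturation.
KCL at the drain: ½ k_n (V_GS − V_th)² = (V_DD − V_GS)/R.
Let x = V_GS − 1.25. Then 33.1 x² + x − 5.89 = 0, giving x = 0.407 V (positive root), so V_GS = 1.66 V.
I_D = (V_DD − V_GS)/R = (7.14 − 1.66) / 24 = 0.228 mA.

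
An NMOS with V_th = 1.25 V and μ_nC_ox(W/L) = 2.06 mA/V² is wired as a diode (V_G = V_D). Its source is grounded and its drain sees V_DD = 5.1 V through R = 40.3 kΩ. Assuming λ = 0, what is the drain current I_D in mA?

With gate tied to drain, V_GS = V_DS ≥ V_GS − V_th, so the device is in saturation.
KCL at the drain: ½ k_n (V_GS − V_th)² = (V_DD − V_GS)/R.
Let x = V_GS − 1.25. Then 41.5 x² + x − 3.85 = 0, giving x = 0.293 V (positive root), so V_GS = 1.54 V.
I_D = (V_DD − V_GS)/R = (5.1 − 1.54) / 40.3 = 0.0883 mA.

I_D = 0.0883 mA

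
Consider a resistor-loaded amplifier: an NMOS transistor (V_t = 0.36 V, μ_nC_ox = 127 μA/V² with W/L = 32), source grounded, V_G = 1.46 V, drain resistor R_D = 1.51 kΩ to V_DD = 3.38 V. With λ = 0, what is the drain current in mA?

V_GS = V_G = 1.46 V, so V_ov = 1.46 − 0.36 = 1.1 V.
k_n = μ_nC_ox · (W/L) = 4.064 mA/V².
Assume saturation: I_D = ½ k_n V_ov² = 0.5 × 4.064 × 1.1² = 2.46 mA, giving V_DS = V_DD − I_D R_D = 3.38 − 2.46 × 1.51 = -0.333 V.
But -0.333 V < V_ov = 1.1 V, so the device is actually in triode.
In triode I_D = k_n[V_ov V_DS − ½ V_DS²] and I_D = (V_DD − V_DS)/R_D. Equating: 3.07 V_DS² − 7.75 V_DS + 3.38 = 0, giving V_DS = 0.56 V (the root below V_ov).
I_D = (3.38 − 0.56) / 1.51 = 1.87 mA.

I_D = 1.87 mA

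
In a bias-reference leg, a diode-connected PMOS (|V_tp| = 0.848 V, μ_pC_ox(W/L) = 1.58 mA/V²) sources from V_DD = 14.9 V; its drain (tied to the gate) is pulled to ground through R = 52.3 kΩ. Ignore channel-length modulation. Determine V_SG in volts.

With gate tied to drain, V_SG = V_SD ≥ V_SG − |V_tp|, so the device is in saturation.
KCL at the drain: ½ k_p (V_SG − |V_tp|)² = (V_DD − V_SG)/R.
Let x = V_SG − 0.848. Then 41.3 x² + x − 14.05 = 0, giving x = 0.571 V (positive root), so V_SG = 1.42 V.
I_D = (V_DD − V_SG)/R = (14.9 − 1.42) / 52.3 = 0.258 mA.

V_SG = 1.42 V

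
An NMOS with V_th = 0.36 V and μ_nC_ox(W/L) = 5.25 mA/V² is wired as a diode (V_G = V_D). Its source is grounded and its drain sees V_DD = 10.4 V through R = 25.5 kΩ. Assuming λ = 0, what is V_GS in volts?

With gate tied to drain, V_GS = V_DS ≥ V_GS − V_th, so the device is in saturation.
KCL at the drain: ½ k_n (V_GS − V_th)² = (V_DD − V_GS)/R.
Let x = V_GS − 0.36. Then 66.9 x² + x − 10.04 = 0, giving x = 0.38 V (positive root), so V_GS = 0.74 V.
I_D = (V_DD − V_GS)/R = (10.4 − 0.74) / 25.5 = 0.379 mA.

V_GS = 0.740 V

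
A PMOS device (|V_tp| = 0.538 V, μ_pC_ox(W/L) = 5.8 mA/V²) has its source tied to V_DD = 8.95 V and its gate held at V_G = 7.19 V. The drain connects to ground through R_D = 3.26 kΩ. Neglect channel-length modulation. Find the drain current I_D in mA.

V_SG = V_DD − V_G = 8.95 − 7.19 = 1.76 V, so V_ov = 1.76 − 0.538 = 1.22 V.
Assume saturation: I_D = ½ k_p V_ov² = 0.5 × 5.8 × 1.22² = 4.33 mA, giving V_SD = V_DD − I_D R_D = 8.95 − 4.33 × 3.26 = -5.17 V.
But -5.17 V < V_ov = 1.22 V, so the device is actually in triode.
In triode I_D = k_p[V_ov V_SD − ½ V_SD²] and I_D = (V_DD − V_SD)/R_D. Equating: 9.45 V_SD² − 24.11 V_SD + 8.95 = 0, giving V_SD = 0.451 V (the root below V_ov).
I_D = (8.95 − 0.451) / 3.26 = 2.61 mA.

I_D = 2.61 mA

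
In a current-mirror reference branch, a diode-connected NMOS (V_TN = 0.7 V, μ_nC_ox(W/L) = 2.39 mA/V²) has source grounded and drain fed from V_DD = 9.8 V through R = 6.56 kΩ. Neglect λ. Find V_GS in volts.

V_GS = 1.72 V

With gate tied to drain, V_GS = V_DS ≥ V_GS − V_TN, so the device is in saturation.
KCL at the drain: ½ k_n (V_GS − V_TN)² = (V_DD − V_GS)/R.
Let x = V_GS − 0.7. Then 7.84 x² + x − 9.1 = 0, giving x = 1.02 V (positive root), so V_GS = 1.72 V.
I_D = (V_DD − V_GS)/R = (9.8 − 1.72) / 6.56 = 1.23 mA.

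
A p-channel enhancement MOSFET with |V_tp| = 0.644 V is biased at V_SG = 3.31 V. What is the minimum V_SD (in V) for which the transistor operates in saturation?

V_SD,sat = 2.67 V

The boundary between triode and saturation is V_SD = V_SG − |V_tp| = V_ov.
V_ov = 3.31 − 0.644 = 2.67 V.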